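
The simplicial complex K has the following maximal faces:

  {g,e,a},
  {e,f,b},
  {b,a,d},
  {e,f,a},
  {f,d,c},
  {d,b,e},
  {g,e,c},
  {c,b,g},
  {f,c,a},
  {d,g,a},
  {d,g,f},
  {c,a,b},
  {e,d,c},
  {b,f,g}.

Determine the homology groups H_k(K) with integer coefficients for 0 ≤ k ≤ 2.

H_0 ≅ Z,  H_1 ≅ Z^2,  H_2 ≅ Z.

Take the total order a < b < c < d < e < f < g on the vertex set. Then K (dimension 2) consists of the simplices:

  0-simplices (7): a, b, c, d, e, f, g
  1-simplices (21): ab, ac, ad, ae, af, ag, bc, bd, be, bf, bg, cd, ce, cf, cg, de, df, dg, ef, eg, fg
  2-simplices (14): abc, abd, acf, adg, aef, aeg, bcg, bde, bef, bfg, cde, cdf, ceg, dfg

giving chain groups C_0 ≅ Z^7, C_1 ≅ Z^21, C_2 ≅ Z^14.

Boundary ∂_1: C_1 → C_0 maps an edge to its endpoints' difference, ∂[p,q] = q − p. For instance
  ∂dg = g − d.
This gives a 7×21 integer matrix of rank 6; reducing to Smith normal form yields diagonal entries (1,1,1,1,1,1).

The boundary map ∂_2: C_2 → C_1 sends each 2-simplex [p,q,r] to [q,r] − [p,r] + [p,q]. For instance
  ∂bcg = cg − bg + bc,
  ∂abc = bc − ac + ab.
The resulting 21×14 matrix has rank 13, and its Smith normal form has invariant factors (1,1,1,1,1,1,1,1,1,1,1,1,1).

Computing H_k = (kernel of ∂_k) / (image of ∂_{k+1}):

  H_0: rank C_0 − rank ∂_1 = 7 − 6 = 1, and the invariant factors of ∂_1 are all 1, so H_0 ≅ Z.
  H_1: rank ker ∂_1 − rank ∂_2 = (21 − 6) − 13 = 2, and the invariant factors of ∂_2 are all 1, so H_1 ≅ Z^2.
  H_2: rank ker ∂_2 − rank ∂_3 = (14 − 13) − 0 = 1, and there is no ∂_3, so H_2 ≅ Z.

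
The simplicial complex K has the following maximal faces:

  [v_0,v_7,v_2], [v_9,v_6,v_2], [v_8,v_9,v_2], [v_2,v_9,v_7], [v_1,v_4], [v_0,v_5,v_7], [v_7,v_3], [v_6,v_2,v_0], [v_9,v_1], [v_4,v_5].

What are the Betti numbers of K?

b_0 = 1, b_1 = 1, b_2 = 0.

Take the total order v_0 < v_1 < v_2 < v_3 < v_4 < v_5 < v_6 < v_7 < v_8 < v_9 on the vertex set. Then K (dimension 2) consists of the simplices:

  0-simplices (10): [v_0], [v_1], [v_2], [v_3], [v_4], [v_5], [v_6], [v_7], [v_8], [v_9]
  1-simplices (16): (16 of them)
  2-simplices (6): [v_0,v_2,v_6], [v_0,v_2,v_7], [v_0,v_5,v_7], [v_2,v_6,v_9], [v_2,v_7,v_9], [v_2,v_8,v_9]

Hence C_0 ≅ Z^10, C_1 ≅ Z^16, C_2 ≅ Z^6.

∂_1: C_1 → C_0 is given by ∂[p,q] = [q] − [p]. For instance
  ∂[v_5,v_7] = [v_7] − [v_5].
This gives a 10×16 integer matrix of rank 9; reducing to Smith normal form yields diagonal entries (1,1,1,1,1,1,1,1,1).

∂_2: C_2 → C_1 sends each 2-simplex [p,q,r] to [q,r] − [p,r] + [p,q]. For instance
  ∂[v_0,v_2,v_6] = [v_2,v_6] − [v_0,v_6] + [v_0,v_2],
  ∂[v_0,v_2,v_7] = [v_2,v_7] − [v_0,v_7] + [v_0,v_2].
The resulting 16×6 matrix has rank 6, and its Smith normal form has invariant factors (1,1,1,1,1,1).

From H_k ≅ ker(∂_k) / im(∂_{k+1}) we obtain:

  H_0: rank C_0 − rank ∂_1 = 10 − 9 = 1, and the invariant factors of ∂_1 are all 1, so H_0 ≅ Z.
  H_1: rank ker ∂_1 − rank ∂_2 = (16 − 9) − 6 = 1, and the invariant factors of ∂_2 are all 1, so H_1 ≅ Z.
  H_2: rank ker ∂_2 − rank ∂_3 = (6 − 6) − 0 = 0, and there is no ∂_3, so H_2 ≅ 0.

Hence the Betti numbers are b_0 = 1, b_1 = 1, b_2 = 0.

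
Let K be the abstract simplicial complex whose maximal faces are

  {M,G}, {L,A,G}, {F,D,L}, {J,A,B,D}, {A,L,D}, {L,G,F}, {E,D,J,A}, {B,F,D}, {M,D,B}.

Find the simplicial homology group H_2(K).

H_2 ≅ 0.

K has 9 vertices, 20 edges, 13 triangles, 2 3-simplices.
rank ∂_2 = 11, rank ∂_3 = 2 ⇒ b_2 = 13 − 11 − 2 = 0; all invariant factors of ∂_3 are 1 so no torsion. So H_2 ≅ 0.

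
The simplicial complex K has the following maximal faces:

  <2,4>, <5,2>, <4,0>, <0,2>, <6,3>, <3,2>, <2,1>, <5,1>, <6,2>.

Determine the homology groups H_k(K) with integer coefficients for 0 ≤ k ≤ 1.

H_0 ≅ Z,  H_1 ≅ Z^3.

Order the vertices as 0 < 1 < 2 < 3 < 4 < 5 < 6. Listing each simplex with vertices in this order, K has dimension 1 with simplices:

  0-simplices (7): [0], [1], [2], [3], [4], [5], [6]
  1-simplices (9): [0,2], [0,4], [1,2], [1,5], [2,3], [2,4], [2,5], [2,6], [3,6]

giving chain groups C_0 ≅ Z^7, C_1 ≅ Z^9.

∂_1: C_1 → C_0 is given by ∂[p,q] = [q] − [p].
This gives a 7×9 integer matrix of rank 6; reducing to Smith normal form yields diagonal entries (1,1,1,1,1,1).

Now H_k = ker ∂_k / im ∂_{k+1}, so:

  H_0: rank C_0 − rank ∂_1 = 7 − 6 = 1, and the invariant factors of ∂_1 are all 1, so H_0 ≅ Z.
  H_1: rank ker ∂_1 − rank ∂_2 = (9 − 6) − 0 = 3, and there is no ∂_2, so H_1 ≅ Z^3.

(K is a triangulation of a wedge of 3 circles.)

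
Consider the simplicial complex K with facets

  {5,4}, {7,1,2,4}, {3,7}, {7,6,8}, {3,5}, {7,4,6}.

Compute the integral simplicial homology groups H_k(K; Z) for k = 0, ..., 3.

Fix the vertex order 1 < 2 < 3 < 4 < 5 < 6 < 7 < 8 and write every simplex with vertices in increasing order. Then dim K = 3 and the simplices of K are:

  0-simplices (8): [1], [2], [3], [4], [5], [6], [7], [8]
  1-simplices (13): [1,2], [1,4], [1,7], [2,4], [2,7], [3,5], [3,7], [4,5], [4,6], [4,7], [6,7], [6,8], [7,8]
  2-simplices (6): [1,2,4], [1,2,7], [1,4,7], [2,4,7], [4,6,7], [6,7,8]
  3-simplices (1): [1,2,4,7]

Hence C_0 ≅ Z^8, C_1 ≅ Z^13, C_2 ≅ Z^6, C_3 ≅ Z^1.

∂_1: C_1 → C_0 maps an edge to its endpoints' difference, ∂[p,q] = q − p.
As a 8×13 matrix over Z this has rank 7, with invariant factors (1,1,1,1,1,1,1).

The boundary map ∂_2: C_2 → C_1 sends each 2-simplex [p,q,r] to [q,r] − [p,r] + [p,q]. For instance
  ∂[1,2,7] = [2,7] − [1,7] + [1,2],
  ∂[1,4,7] = [4,7] − [1,7] + [1,4].
As a 13×6 matrix over Z this has rank 5, with invariant factors (1,1,1,1,1).

The boundary map ∂_3: C_3 → C_2 sends each 3-simplex σ to the alternating sum Σ_i (−1)^i (σ with its i-th vertex removed). For instance
  ∂[1,2,4,7] = [2,4,7] − [1,4,7] + [1,2,7] − [1,2,4].
The 6×1 boundary matrix has rank 1 and Smith normal form diag(1).

Reading off H_k = ker ∂_k / im ∂_{k+1}:

  H_0: rank C_0 − rank ∂_1 = 8 − 7 = 1, and the invariant factors of ∂_1 are all 1, so H_0 ≅ Z.
  H_1: rank ker ∂_1 − rank ∂_2 = (13 − 7) − 5 = 1, and the invariant factors of ∂_2 are all 1, so H_1 ≅ Z.
  H_2: rank ker ∂_2 − rank ∂_3 = (6 − 5) − 1 = 0, and the invariant factors of ∂_3 are all 1, so H_2 ≅ 0.
  H_3: rank ker ∂_3 − rank ∂_4 = (1 − 1) − 0 = 0, and there is no ∂_4, so H_3 ≅ 0.

H_0 ≅ Z,  H_1 ≅ Z,  H_2 = 0,  H_3 = 0.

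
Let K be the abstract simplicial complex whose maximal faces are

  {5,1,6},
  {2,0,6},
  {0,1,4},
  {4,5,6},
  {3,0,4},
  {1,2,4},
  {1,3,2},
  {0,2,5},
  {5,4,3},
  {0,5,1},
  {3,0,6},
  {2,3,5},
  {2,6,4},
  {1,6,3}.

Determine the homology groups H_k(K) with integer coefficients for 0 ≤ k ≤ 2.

K has 7 vertices, 21 edges, 14 triangles.
rank ∂_0 = 0, rank ∂_1 = 6 ⇒ b_0 = 7 − 0 − 6 = 1; all invariant factors of ∂_1 are 1 so no torsion. So H_0 = Z.
rank ∂_1 = 6, rank ∂_2 = 13 ⇒ b_1 = 21 − 6 − 13 = 2; all invariant factors of ∂_2 are 1 so no torsion. So H_1 = Z^2.
rank ∂_2 = 13, rank ∂_3 = 0 ⇒ b_2 = 14 − 13 − 0 = 1. So H_2 = Z.

H_0 ≅ Z,  H_1 ≅ Z^2,  H_2 ≅ Z.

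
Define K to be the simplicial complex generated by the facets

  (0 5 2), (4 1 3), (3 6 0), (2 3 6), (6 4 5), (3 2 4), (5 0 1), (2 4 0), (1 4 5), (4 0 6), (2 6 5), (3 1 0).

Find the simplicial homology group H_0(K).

H_0 = Z.

Take the total order 0 < 1 < 2 < 3 < 4 < 5 < 6 on the vertex set. Then K (dimension 2) consists of the simplices:

  0-simplices (7): [0], [1], [2], [3], [4], [5], [6]
  1-simplices (18): [0,1], [0,2], [0,3], [0,4], [0,5], [0,6], [1,3], [1,4], [1,5], [2,3], [2,4], [2,5], [2,6], [3,4], [3,6], [4,5], [4,6], [5,6]
  2-simplices (12): [0,1,3], [0,1,5], [0,2,4], [0,2,5], [0,3,6], [0,4,6], [1,3,4], [1,4,5], [2,3,4], [2,3,6], [2,5,6], [4,5,6]

so the chain groups are C_0 ≅ Z^7, C_1 ≅ Z^18, C_2 ≅ Z^12.

∂_1: C_1 → C_0 is given by ∂[p,q] = [q] − [p]. For instance
  ∂[2,5] = [5] − [2].
The resulting 7×18 matrix has rank 6, and its Smith normal form has invariant factors (1,1,1,1,1,1).

The boundary map ∂_2: C_2 → C_1 maps a triangle to the signed sum of its edges. For instance
  ∂[1,3,4] = [3,4] − [1,4] + [1,3],
  ∂[0,1,5] = [1,5] − [0,5] + [0,1].
This gives a 18×12 integer matrix of rank 12; reducing to Smith normal form yields diagonal entries (1,1,1,1,1,1,1,1,1,1,1,2).

Computing H_k = (kernel of ∂_k) / (image of ∂_{k+1}):

  H_0: rank C_0 − rank ∂_1 = 7 − 6 = 1, and the invariant factors of ∂_1 are all 1, so H_0 = Z.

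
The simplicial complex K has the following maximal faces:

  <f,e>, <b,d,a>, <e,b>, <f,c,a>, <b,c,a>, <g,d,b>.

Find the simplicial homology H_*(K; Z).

Fix the vertex order a < b < c < d < e < f < g and write every simplex with vertices in increasing order. Then dim K = 2 and the simplices of K are:

  0-simplices (7): a, b, c, d, e, f, g
  1-simplices (11): ab, ac, ad, af, bc, bd, be, bg, cf, dg, ef
  2-simplices (4): abc, abd, acf, bdg

so the chain groups are C_0 ≅ Z^7, C_1 ≅ Z^11, C_2 ≅ Z^4.

The boundary map ∂_1: C_1 → C_0 is given by ∂[p,q] = [q] − [p]. For instance
  ∂bd = d − b.
This gives a 7×11 integer matrix of rank 6; reducing to Smith normal form yields diagonal entries (1,1,1,1,1,1).

∂_2: C_2 → C_1 sends each 2-simplex [p,q,r] to [q,r] − [p,r] + [p,q]. For instance
  ∂bdg = dg − bg + bd,
  ∂acf = cf − af + ac.
The resulting 11×4 matrix has rank 4, and its Smith normal form has invariant factors (1,1,1,1).

Reading off H_k = ker ∂_k / im ∂_{k+1}:

  H_0: rank C_0 − rank ∂_1 = 7 − 6 = 1, and the invariant factors of ∂_1 are all 1, so H_0 = Z.
  H_1: rank ker ∂_1 − rank ∂_2 = (11 − 6) − 4 = 1, and the invariant factors of ∂_2 are all 1, so H_1 = Z.
  H_2: rank ker ∂_2 − rank ∂_3 = (4 − 4) − 0 = 0, and there is no ∂_3, so H_2 = 0.

H_0 = Z,  H_1 = Z,  H_2 = 0.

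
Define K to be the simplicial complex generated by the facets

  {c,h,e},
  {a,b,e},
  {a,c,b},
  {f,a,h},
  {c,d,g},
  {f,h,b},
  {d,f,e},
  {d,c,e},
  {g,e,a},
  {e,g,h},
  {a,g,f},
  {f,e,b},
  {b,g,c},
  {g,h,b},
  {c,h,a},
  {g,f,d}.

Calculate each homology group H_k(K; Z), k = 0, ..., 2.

H_0 = Z,  H_1 = Z^2,  H_2 = Z.

Take the total order a < b < c < d < e < f < g < h on the vertex set. Then K (dimension 2) consists of the simplices:

  0-simplices (8): a, b, c, d, e, f, g, h
  1-simplices (24): ab, ac, ae, af, ag, ah, bc, be, bf, bg, bh, cd, ce, cg, ch, de, df, dg, ef, eg, eh, fg, fh, gh
  2-simplices (16): abc, abe, ach, aeg, afg, afh, bcg, bef, bfh, bgh, cde, cdg, ceh, def, dfg, egh

so the chain groups are C_0 ≅ Z^8, C_1 ≅ Z^24, C_2 ≅ Z^16.

Boundary ∂_1: C_1 → C_0 sends each edge [p,q] (with p < q) to q − p. For instance
  ∂cd = d − c.
The 8×24 boundary matrix has rank 7 and Smith normal form diag(1,1,1,1,1,1,1).

The boundary map ∂_2: C_2 → C_1 sends each 2-simplex [p,q,r] to [q,r] − [p,r] + [p,q]. For instance
  ∂bcg = cg − bg + bc,
  ∂afg = fg − ag + af.
As a 24×16 matrix over Z this has rank 15, with invariant factors (1,1,1,1,1,1,1,1,1,1,1,1,1,1,1).

Computing H_k = (kernel of ∂_k) / (image of ∂_{k+1}):

  H_0: rank C_0 − rank ∂_1 = 8 − 7 = 1, and the invariant factors of ∂_1 are all 1, so H_0 = Z.
  H_1: rank ker ∂_1 − rank ∂_2 = (24 − 7) − 15 = 2, and the invariant factors of ∂_2 are all 1, so H_1 = Z^2.
  H_2: rank ker ∂_2 − rank ∂_3 = (16 − 15) − 0 = 1, and there is no ∂_3, so H_2 = Z.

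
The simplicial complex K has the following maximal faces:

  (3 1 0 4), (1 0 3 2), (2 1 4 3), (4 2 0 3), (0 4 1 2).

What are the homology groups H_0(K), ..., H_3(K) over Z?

H_0 = Z,  H_1 = 0,  H_2 = 0,  H_3 = Z.

We work with the vertex ordering 0 < 1 < 2 < 3 < 4. The simplices of K, each written with vertices in increasing order, are:

  0-simplices (5): [0], [1], [2], [3], [4]
  1-simplices (10): [0,1], [0,2], [0,3], [0,4], [1,2], [1,3], [1,4], [2,3], [2,4], [3,4]
  2-simplices (10): [0,1,2], [0,1,3], [0,1,4], [0,2,3], [0,2,4], [0,3,4], [1,2,3], [1,2,4], [1,3,4], [2,3,4]
  3-simplices (5): [0,1,2,3], [0,1,2,4], [0,1,3,4], [0,2,3,4], [1,2,3,4]

so the chain groups are C_0 ≅ Z^5, C_1 ≅ Z^10, C_2 ≅ Z^10, C_3 ≅ Z^5.

∂_1: C_1 → C_0 maps an edge to its endpoints' difference, ∂[p,q] = q − p. For instance
  ∂[0,3] = [3] − [0].
As a 5×10 matrix over Z this has rank 4, with invariant factors (1,1,1,1).

∂_2: C_2 → C_1 sends each 2-simplex [p,q,r] to [q,r] − [p,r] + [p,q]. For instance
  ∂[1,2,3] = [2,3] − [1,3] + [1,2],
  ∂[0,1,3] = [1,3] − [0,3] + [0,1].
As a 10×10 matrix over Z this has rank 6, with invariant factors (1,1,1,1,1,1).

The boundary map ∂_3: C_3 → C_2 sends each 3-simplex σ to the alternating sum Σ_i (−1)^i (σ with its i-th vertex removed). For instance
  ∂[0,1,3,4] = [1,3,4] − [0,3,4] + [0,1,4] − [0,1,3],
  ∂[1,2,3,4] = [2,3,4] − [1,3,4] + [1,2,4] − [1,2,3].
The 10×5 boundary matrix has rank 4 and Smith normal form diag(1,1,1,1).

Computing H_k = (kernel of ∂_k) / (image of ∂_{k+1}):

  H_0: rank C_0 − rank ∂_1 = 5 − 4 = 1, and the invariant factors of ∂_1 are all 1, so H_0 ≅ Z.
  H_1: rank ker ∂_1 − rank ∂_2 = (10 − 4) − 6 = 0, and the invariant factors of ∂_2 are all 1, so H_1 ≅ 0.
  H_2: rank ker ∂_2 − rank ∂_3 = (10 − 6) − 4 = 0, and the invariant factors of ∂_3 are all 1, so H_2 ≅ 0.
  H_3: rank ker ∂_3 − rank ∂_4 = (5 − 4) − 0 = 1, and there is no ∂_4, so H_3 ≅ Z.

As a check, the Euler characteristic is 5 − 10 + 10 − 5 = 0, which agrees with 1 − 0 + 0 − 1 = 0.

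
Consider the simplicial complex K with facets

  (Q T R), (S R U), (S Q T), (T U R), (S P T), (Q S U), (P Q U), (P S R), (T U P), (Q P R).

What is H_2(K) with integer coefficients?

Take the total order P < Q < R < S < T < U on the vertex set. Then K (dimension 2) consists of the simplices:

  0-simplices (6): P, Q, R, S, T, U
  1-simplices (15): PQ, PR, PS, PT, PU, QR, QS, QT, QU, RS, RT, RU, ST, SU, TU
  2-simplices (10): PQR, PQU, PRS, PST, PTU, QRT, QST, QSU, RSU, RTU

so the chain groups are C_0 ≅ Z^6, C_1 ≅ Z^15, C_2 ≅ Z^10.

Boundary ∂_1: C_1 → C_0 sends each edge [p,q] (with p < q) to q − p.
The 6×15 boundary matrix has rank 5 and Smith normal form diag(1,1,1,1,1).

∂_2: C_2 → C_1 acts by ∂[p,q,r] = [q,r] − [p,r] + [p,q]. For instance
  ∂QRT = RT − QT + QR,
  ∂PRS = RS − PS + PR.
The 15×10 boundary matrix has rank 10 and Smith normal form diag(1,1,1,1,1,1,1,1,1,2).

Reading off H_k = ker ∂_k / im ∂_{k+1}:

  H_2: rank ker ∂_2 − rank ∂_3 = (10 − 10) − 0 = 0, and there is no ∂_3, so H_2 ≅ 0.

(K is a triangulation of the real projective plane RP^2.)

H_2 = 0.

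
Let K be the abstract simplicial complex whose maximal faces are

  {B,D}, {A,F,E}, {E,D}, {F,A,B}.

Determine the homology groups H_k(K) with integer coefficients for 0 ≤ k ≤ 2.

Fix the vertex order A < B < D < E < F and write every simplex with vertices in increasing order. Then dim K = 2 and the simplices of K are:

  0-simplices (5): A, B, D, E, F
  1-simplices (7): AB, AE, AF, BD, BF, DE, EF
  2-simplices (2): ABF, AEF

giving chain groups C_0 ≅ Z^5, C_1 ≅ Z^7, C_2 ≅ Z^2.

The boundary map ∂_1: C_1 → C_0 is given by ∂[p,q] = [q] − [p].
This gives a 5×7 integer matrix of rank 4; reducing to Smith normal form yields diagonal entries (1,1,1,1).

∂_2: C_2 → C_1 maps a triangle to the signed sum of its edges. For instance
  ∂AEF = EF − AF + AE,
  ∂ABF = BF − AF + AB.
This gives a 7×2 integer matrix of rank 2; reducing to Smith normal form yields diagonal entries (1,1).

Computing H_k = (kernel of ∂_k) / (image of ∂_{k+1}):

  H_0: rank C_0 − rank ∂_1 = 5 − 4 = 1, and the invariant factors of ∂_1 are all 1, so H_0 = Z.
  H_1: rank ker ∂_1 − rank ∂_2 = (7 − 4) − 2 = 1, and the invariant factors of ∂_2 are all 1, so H_1 = Z.
  H_2: rank ker ∂_2 − rank ∂_3 = (2 − 2) − 0 = 0, and there is no ∂_3, so H_2 = 0.

As a check, the Euler characteristic is 5 − 7 + 2 = 0, which agrees with 1 − 1 + 0 = 0.

H_0 ≅ Z,  H_1 ≅ Z,  H_2 = 0.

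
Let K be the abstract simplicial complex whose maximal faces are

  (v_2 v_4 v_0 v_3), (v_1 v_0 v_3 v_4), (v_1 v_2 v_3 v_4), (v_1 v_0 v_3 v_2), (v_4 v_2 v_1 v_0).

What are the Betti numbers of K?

Fix the vertex order v_0 < v_1 < v_2 < v_3 < v_4 and write every simplex with vertices in increasing order. Then dim K = 3 and the simplices of K are:

  0-simplices (5): [v_0], [v_1], [v_2], [v_3], [v_4]
  1-simplices (10): [v_0,v_1], [v_0,v_2], [v_0,v_3], [v_0,v_4], [v_1,v_2], [v_1,v_3], [v_1,v_4], [v_2,v_3], [v_2,v_4], [v_3,v_4]
  2-simplices (10): [v_0,v_1,v_2], [v_0,v_1,v_3], [v_0,v_1,v_4], [v_0,v_2,v_3], [v_0,v_2,v_4], [v_0,v_3,v_4], [v_1,v_2,v_3], [v_1,v_2,v_4], [v_1,v_3,v_4], [v_2,v_3,v_4]
  3-simplices (5): [v_0,v_1,v_2,v_3], [v_0,v_1,v_2,v_4], [v_0,v_1,v_3,v_4], [v_0,v_2,v_3,v_4], [v_1,v_2,v_3,v_4]

Hence C_0 ≅ Z^5, C_1 ≅ Z^10, C_2 ≅ Z^10, C_3 ≅ Z^5.

∂_1: C_1 → C_0 is given by ∂[p,q] = [q] − [p]. For instance
  ∂[v_0,v_4] = [v_4] − [v_0].
As a 5×10 matrix over Z this has rank 4, with invariant factors (1,1,1,1).

Boundary ∂_2: C_2 → C_1 sends each 2-simplex [p,q,r] to [q,r] − [p,r] + [p,q]. For instance
  ∂[v_1,v_2,v_3] = [v_2,v_3] − [v_1,v_3] + [v_1,v_2],
  ∂[v_0,v_1,v_3] = [v_1,v_3] − [v_0,v_3] + [v_0,v_1].
This gives a 10×10 integer matrix of rank 6; reducing to Smith normal form yields diagonal entries (1,1,1,1,1,1).

Boundary ∂_3: C_3 → C_2 sends each 3-simplex σ to the alternating sum Σ_i (−1)^i (σ with its i-th vertex removed). For instance
  ∂[v_0,v_1,v_3,v_4] = [v_1,v_3,v_4] − [v_0,v_3,v_4] + [v_0,v_1,v_4] − [v_0,v_1,v_3],
  ∂[v_1,v_2,v_3,v_4] = [v_2,v_3,v_4] − [v_1,v_3,v_4] + [v_1,v_2,v_4] − [v_1,v_2,v_3].
This gives a 10×5 integer matrix of rank 4; reducing to Smith normal form yields diagonal entries (1,1,1,1).

From H_k ≅ ker(∂_k) / im(∂_{k+1}) we obtain:

  H_0: rank C_0 − rank ∂_1 = 5 − 4 = 1, and the invariant factors of ∂_1 are all 1, so H_0 = Z.
  H_1: rank ker ∂_1 − rank ∂_2 = (10 − 4) − 6 = 0, and the invariant factors of ∂_2 are all 1, so H_1 = 0.
  H_2: rank ker ∂_2 − rank ∂_3 = (10 − 6) − 4 = 0, and the invariant factors of ∂_3 are all 1, so H_2 = 0.
  H_3: rank ker ∂_3 − rank ∂_4 = (5 − 4) − 0 = 1, and there is no ∂_4, so H_3 = Z.

As a check, the Euler characteristic is 5 − 10 + 10 − 5 = 0, which agrees with 1 − 0 + 0 − 1 = 0.

Hence the Betti numbers are b_0 = 1, b_1 = 0, b_2 = 0, b_3 = 1.

b_0 = 1, b_1 = 0, b_2 = 0, b_3 = 1.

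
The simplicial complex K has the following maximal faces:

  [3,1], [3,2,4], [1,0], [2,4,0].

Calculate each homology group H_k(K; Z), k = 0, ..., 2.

H_0 = Z,  H_1 = Z,  H_2 = 0.

Fix the vertex order 0 < 1 < 2 < 3 < 4 and write every simplex with vertices in increasing order. Then dim K = 2 and the simplices of K are:

  0-simplices (5): [0], [1], [2], [3], [4]
  1-simplices (7): [0,1], [0,2], [0,4], [1,3], [2,3], [2,4], [3,4]
  2-simplices (2): [0,2,4], [2,3,4]

so the chain groups are C_0 ≅ Z^5, C_1 ≅ Z^7, C_2 ≅ Z^2.

∂_1: C_1 → C_0 is given by ∂[p,q] = [q] − [p]. For instance
  ∂[3,4] = [4] − [3].
This gives a 5×7 integer matrix of rank 4; reducing to Smith normal form yields diagonal entries (1,1,1,1).

Boundary ∂_2: C_2 → C_1 acts by ∂[p,q,r] = [q,r] − [p,r] + [p,q]. For instance
  ∂[0,2,4] = [2,4] − [0,4] + [0,2],
  ∂[2,3,4] = [3,4] − [2,4] + [2,3].
This gives a 7×2 integer matrix of rank 2; reducing to Smith normal form yields diagonal entries (1,1).

Now H_k = ker ∂_k / im ∂_{k+1}, so:

  H_0: rank C_0 − rank ∂_1 = 5 − 4 = 1, and the invariant factors of ∂_1 are all 1, so H_0 ≅ Z.
  H_1: rank ker ∂_1 − rank ∂_2 = (7 − 4) − 2 = 1, and the invariant factors of ∂_2 are all 1, so H_1 ≅ Z.
  H_2: rank ker ∂_2 − rank ∂_3 = (2 − 2) − 0 = 0, and there is no ∂_3, so H_2 ≅ 0.

As a check, the Euler characteristic is 5 − 7 + 2 = 0, which agrees with 1 − 1 + 0 = 0.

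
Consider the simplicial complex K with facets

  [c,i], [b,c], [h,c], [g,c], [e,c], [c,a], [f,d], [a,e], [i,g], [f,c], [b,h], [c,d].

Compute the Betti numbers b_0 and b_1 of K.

b_0 = 1, b_1 = 4.

K has 9 vertices, 12 edges.
rank ∂_0 = 0, rank ∂_1 = 8 ⇒ b_0 = 9 − 0 − 8 = 1; all invariant factors of ∂_1 are 1 so no torsion. So H_0 = Z.
rank ∂_1 = 8, rank ∂_2 = 0 ⇒ b_1 = 12 − 8 − 0 = 4. So H_1 = Z^4.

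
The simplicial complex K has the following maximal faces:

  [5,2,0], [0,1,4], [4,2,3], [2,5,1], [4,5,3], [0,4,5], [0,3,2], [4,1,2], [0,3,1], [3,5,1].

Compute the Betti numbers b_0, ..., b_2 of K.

b_0 = 1, b_1 = 0, b_2 = 0.

K has 6 vertices, 15 edges, 10 triangles.
rank ∂_0 = 0, rank ∂_1 = 5 ⇒ b_0 = 6 − 0 − 5 = 1; all invariant factors of ∂_1 are 1 so no torsion. So H_0 = Z.
rank ∂_1 = 5, rank ∂_2 = 10 ⇒ b_1 = 15 − 5 − 10 = 0; ∂_2 has invariant factor(s) [2] giving torsion. So H_1 = Z/2Z.
rank ∂_2 = 10, rank ∂_3 = 0 ⇒ b_2 = 10 − 10 − 0 = 0. So H_2 = 0.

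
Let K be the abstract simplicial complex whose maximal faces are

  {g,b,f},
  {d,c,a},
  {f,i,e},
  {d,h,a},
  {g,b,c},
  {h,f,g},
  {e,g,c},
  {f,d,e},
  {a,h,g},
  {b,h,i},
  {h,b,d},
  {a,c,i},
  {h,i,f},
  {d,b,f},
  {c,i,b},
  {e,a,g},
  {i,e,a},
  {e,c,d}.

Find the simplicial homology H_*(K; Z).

H_0 = Z,  H_1 = Z ⊕ Z/2,  H_2 = 0.

Fix the vertex order a < b < c < d < e < f < g < h < i and write every simplex with vertices in increasing order. Then dim K = 2 and the simplices of K are:

  0-simplices (9): a, b, c, d, e, f, g, h, i
  1-simplices (27): ac, ad, ae, ag, ah, ai, bc, bd, bf, bg, bh, bi, cd, ce, cg, ci, de, df, dh, ef, eg, ei, fg, fh, fi, gh, hi
  2-simplices (18): acd, aci, adh, aeg, aei, agh, bcg, bci, bdf, bdh, bfg, bhi, cde, ceg, def, efi, fgh, fhi

so the chain groups are C_0 ≅ Z^9, C_1 ≅ Z^27, C_2 ≅ Z^18.

The boundary map ∂_1: C_1 → C_0 sends each edge [p,q] (with p < q) to q − p. For instance
  ∂fg = g − f.
This gives a 9×27 integer matrix of rank 8; reducing to Smith normal form yields diagonal entries (1,1,1,1,1,1,1,1).

Boundary ∂_2: C_2 → C_1 sends each 2-simplex [p,q,r] to [q,r] − [p,r] + [p,q]. For instance
  ∂bdh = dh − bh + bd,
  ∂aci = ci − ai + ac.
The resulting 27×18 matrix has rank 18, and its Smith normal form has invariant factors (1,1,1,1,1,1,1,1,1,1,1,1,1,1,1,1,1,2).

Reading off H_k = ker ∂_k / im ∂_{k+1}:

  H_0: rank C_0 − rank ∂_1 = 9 − 8 = 1, and the invariant factors of ∂_1 are all 1, so H_0 ≅ Z.
  H_1: rank ker ∂_1 − rank ∂_2 = (27 − 8) − 18 = 1, and ∂_2 has invariant factor 2 > 1, so H_1 ≅ Z ⊕ Z/2.
  H_2: rank ker ∂_2 − rank ∂_3 = (18 − 18) − 0 = 0, and there is no ∂_3, so H_2 ≅ 0.

As a check, the Euler characteristic is 9 − 27 + 18 = 0, which agrees with 1 − 1 + 0 = 0.
(K is a triangulation of the Klein bottle.)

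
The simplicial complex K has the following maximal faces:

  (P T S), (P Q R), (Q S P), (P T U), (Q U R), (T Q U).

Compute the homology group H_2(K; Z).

H_2 = 0.

Take the total order P < Q < R < S < T < U on the vertex set. Then K (dimension 2) consists of the simplices:

  0-simplices (6): P, Q, R, S, T, U
  1-simplices (12): PQ, PR, PS, PT, PU, QR, QS, QT, QU, RU, ST, TU
  2-simplices (6): PQR, PQS, PST, PTU, QRU, QTU

giving chain groups C_0 ≅ Z^6, C_1 ≅ Z^12, C_2 ≅ Z^6.

The boundary map ∂_1: C_1 → C_0 sends each edge [p,q] (with p < q) to q − p. For instance
  ∂PS = S − P.
As a 6×12 matrix over Z this has rank 5, with invariant factors (1,1,1,1,1).

Boundary ∂_2: C_2 → C_1 acts by ∂[p,q,r] = [q,r] − [p,r] + [p,q]. For instance
  ∂PTU = TU − PU + PT,
  ∂PQS = QS − PS + PQ.
The 12×6 boundary matrix has rank 6 and Smith normal form diag(1,1,1,1,1,1).

From H_k ≅ ker(∂_k) / im(∂_{k+1}) we obtain:

  H_2: rank ker ∂_2 − rank ∂_3 = (6 − 6) − 0 = 0, and there is no ∂_3, so H_2 ≅ 0.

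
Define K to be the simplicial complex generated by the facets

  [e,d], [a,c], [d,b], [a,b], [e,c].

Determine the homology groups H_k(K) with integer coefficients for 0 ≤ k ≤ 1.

H_0 ≅ Z,  H_1 ≅ Z.

Fix the vertex order a < b < c < d < e and write every simplex with vertices in increasing order. Then dim K = 1 and the simplices of K are:

  0-simplices (5): a, b, c, d, e
  1-simplices (5): ab, ac, bd, ce, de

Hence C_0 ≅ Z^5, C_1 ≅ Z^5.

The boundary map ∂_1: C_1 → C_0 sends each edge [p,q] (with p < q) to q − p.
This gives a 5×5 integer matrix of rank 4; reducing to Smith normal form yields diagonal entries (1,1,1,1).

Reading off H_k = ker ∂_k / im ∂_{k+1}:

  H_0: rank C_0 − rank ∂_1 = 5 − 4 = 1, and the invariant factors of ∂_1 are all 1, so H_0 ≅ Z.
  H_1: rank ker ∂_1 − rank ∂_2 = (5 − 4) − 0 = 1, and there is no ∂_2, so H_1 ≅ Z.

(K is a triangulation of the circle S^1.)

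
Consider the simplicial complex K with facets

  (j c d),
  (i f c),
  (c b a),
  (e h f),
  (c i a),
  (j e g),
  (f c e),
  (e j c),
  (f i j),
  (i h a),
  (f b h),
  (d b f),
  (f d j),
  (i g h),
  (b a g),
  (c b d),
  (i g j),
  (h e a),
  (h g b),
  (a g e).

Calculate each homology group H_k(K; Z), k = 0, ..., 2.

Fix the vertex order a < b < c < d < e < f < g < h < i < j and write every simplex with vertices in increasing order. Then dim K = 2 and the simplices of K are:

  0-simplices (10): a, b, c, d, e, f, g, h, i, j
  1-simplices (30): ab, ac, ae, ag, ah, ai, bc, bd, bf, bg, bh, cd, ce, cf, ci, cj, df, dj, ef, eg, eh, ej, fh, fi, fj, gh, gi, gj, hi, ij
  2-simplices (20): abc, abg, aci, aeg, aeh, ahi, bcd, bdf, bfh, bgh, cdj, cef, cej, cfi, dfj, efh, egj, fij, ghi, gij

giving chain groups C_0 ≅ Z^10, C_1 ≅ Z^30, C_2 ≅ Z^20.

Boundary ∂_1: C_1 → C_0 maps an edge to its endpoints' difference, ∂[p,q] = q − p. For instance
  ∂gh = h − g.
The 10×30 boundary matrix has rank 9 and Smith normal form diag(1,1,1,1,1,1,1,1,1).

Boundary ∂_2: C_2 → C_1 acts by ∂[p,q,r] = [q,r] − [p,r] + [p,q]. For instance
  ∂aeg = eg − ag + ae,
  ∂dfj = fj − dj + df.
As a 30×20 matrix over Z this has rank 20, with invariant factors (1,1,1,1,1,1,1,1,1,1,1,1,1,1,1,1,1,1,1,2).

Computing H_k = (kernel of ∂_k) / (image of ∂_{k+1}):

  H_0: rank C_0 − rank ∂_1 = 10 − 9 = 1, and the invariant factors of ∂_1 are all 1, so H_0 ≅ Z.
  H_1: rank ker ∂_1 − rank ∂_2 = (30 − 9) − 20 = 1, and ∂_2 has invariant factor 2 > 1, so H_1 ≅ Z ⊕ Z/2.
  H_2: rank ker ∂_2 − rank ∂_3 = (20 − 20) − 0 = 0, and there is no ∂_3, so H_2 ≅ 0.

H_0 = Z,  H_1 = Z ⊕ Z/2,  H_2 = 0.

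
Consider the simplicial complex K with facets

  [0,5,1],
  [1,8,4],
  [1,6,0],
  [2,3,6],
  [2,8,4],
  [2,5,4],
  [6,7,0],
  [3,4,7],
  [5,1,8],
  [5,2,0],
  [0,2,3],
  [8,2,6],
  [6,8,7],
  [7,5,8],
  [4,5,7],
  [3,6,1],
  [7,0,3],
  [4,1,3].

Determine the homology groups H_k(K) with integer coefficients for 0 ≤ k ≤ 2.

H_0 = Z,  H_1 = Z ⊕ Z/2Z,  H_2 = 0.

K has 9 vertices, 27 edges, 18 triangles.
rank ∂_0 = 0, rank ∂_1 = 8 ⇒ b_0 = 9 − 0 − 8 = 1; all invariant factors of ∂_1 are 1 so no torsion. So H_0 ≅ Z.
rank ∂_1 = 8, rank ∂_2 = 18 ⇒ b_1 = 27 − 8 − 18 = 1; ∂_2 has invariant factor(s) [2] giving torsion. So H_1 ≅ Z ⊕ Z/2Z.
rank ∂_2 = 18, rank ∂_3 = 0 ⇒ b_2 = 18 − 18 − 0 = 0. So H_2 ≅ 0.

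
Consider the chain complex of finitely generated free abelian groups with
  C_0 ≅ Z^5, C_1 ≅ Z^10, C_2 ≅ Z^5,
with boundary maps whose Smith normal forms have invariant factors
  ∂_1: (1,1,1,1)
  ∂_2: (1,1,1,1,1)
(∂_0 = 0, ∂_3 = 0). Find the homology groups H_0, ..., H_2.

H_0 ≅ Z,  H_1 ≅ Z,  H_2 = 0.

H_0: b_0 = 5 − 0 − 4 = 1; torsion from ∂_1 factors > 1: none. So H_0 ≅ Z.
H_1: b_1 = 10 − 4 − 5 = 1; torsion from ∂_2 factors > 1: none. So H_1 ≅ Z.
H_2: b_2 = 5 − 5 − 0 = 0; torsion from ∂_3 factors > 1: none. So H_2 ≅ 0.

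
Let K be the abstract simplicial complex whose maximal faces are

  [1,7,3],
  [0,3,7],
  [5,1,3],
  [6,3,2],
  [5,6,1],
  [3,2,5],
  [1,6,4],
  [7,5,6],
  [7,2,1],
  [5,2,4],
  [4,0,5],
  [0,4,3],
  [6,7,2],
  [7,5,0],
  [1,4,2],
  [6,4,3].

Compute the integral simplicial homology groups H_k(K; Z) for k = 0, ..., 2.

H_0 ≅ Z,  H_1 ≅ Z^2,  H_2 ≅ Z.

Order the vertices as 0 < 1 < 2 < 3 < 4 < 5 < 6 < 7. Listing each simplex with vertices in this order, K has dimension 2 with simplices:

  0-simplices (8): [0], [1], [2], [3], [4], [5], [6], [7]
  1-simplices (24): (24 of them)
  2-simplices (16): [0,3,4], [0,3,7], [0,4,5], [0,5,7], [1,2,4], [1,2,7], [1,3,5], [1,3,7], [1,4,6], [1,5,6], [2,3,5], [2,3,6], [2,4,5], [2,6,7], [3,4,6], [5,6,7]

giving chain groups C_0 ≅ Z^8, C_1 ≅ Z^24, C_2 ≅ Z^16.

Boundary ∂_1: C_1 → C_0 is given by ∂[p,q] = [q] − [p]. For instance
  ∂[2,7] = [7] − [2].
As a 8×24 matrix over Z this has rank 7, with invariant factors (1,1,1,1,1,1,1).

Boundary ∂_2: C_2 → C_1 sends each 2-simplex [p,q,r] to [q,r] − [p,r] + [p,q]. For instance
  ∂[1,2,4] = [2,4] − [1,4] + [1,2],
  ∂[1,5,6] = [5,6] − [1,6] + [1,5].
The resulting 24×16 matrix has rank 15, and its Smith normal form has invariant factors (1,1,1,1,1,1,1,1,1,1,1,1,1,1,1).

From H_k ≅ ker(∂_k) / im(∂_{k+1}) we obtain:

  H_0: rank C_0 − rank ∂_1 = 8 − 7 = 1, and the invariant factors of ∂_1 are all 1, so H_0 ≅ Z.
  H_1: rank ker ∂_1 − rank ∂_2 = (24 − 7) − 15 = 2, and the invariant factors of ∂_2 are all 1, so H_1 ≅ Z^2.
  H_2: rank ker ∂_2 − rank ∂_3 = (16 − 15) − 0 = 1, and there is no ∂_3, so H_2 ≅ Z.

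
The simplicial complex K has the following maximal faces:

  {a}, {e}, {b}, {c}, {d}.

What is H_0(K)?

Fix the vertex order a < b < c < d < e and write every simplex with vertices in increasing order. Then dim K = 0 and the simplices of K are:

  0-simplices (5): a, b, c, d, e

giving chain groups C_0 ≅ Z^5.

Now H_k = ker ∂_k / im ∂_{k+1}, so:

  H_0: rank C_0 − rank ∂_1 = 5 − 0 = 5, and there is no ∂_1, so H_0 ≅ Z^5.

H_0 = Z^5.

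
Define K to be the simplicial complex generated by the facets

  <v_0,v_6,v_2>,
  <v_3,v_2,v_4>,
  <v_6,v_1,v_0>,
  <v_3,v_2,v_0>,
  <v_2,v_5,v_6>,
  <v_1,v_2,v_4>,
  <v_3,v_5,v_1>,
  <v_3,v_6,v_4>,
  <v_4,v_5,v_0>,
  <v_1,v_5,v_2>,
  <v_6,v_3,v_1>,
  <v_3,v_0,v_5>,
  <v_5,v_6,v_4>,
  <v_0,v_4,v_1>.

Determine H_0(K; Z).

H_0 = Z.

We work with the vertex ordering v_0 < v_1 < v_2 < v_3 < v_4 < v_5 < v_6. The simplices of K, each written with vertices in increasing order, are:

  0-simplices (7): [v_0], [v_1], [v_2], [v_3], [v_4], [v_5], [v_6]
  1-simplices (21): (21 of them)
  2-simplices (14): (14 of them)

giving chain groups C_0 ≅ Z^7, C_1 ≅ Z^21, C_2 ≅ Z^14.

Boundary ∂_1: C_1 → C_0 is given by ∂[p,q] = [q] − [p].
The resulting 7×21 matrix has rank 6, and its Smith normal form has invariant factors (1,1,1,1,1,1).

∂_2: C_2 → C_1 maps a triangle to the signed sum of its edges. For instance
  ∂[v_1,v_2,v_4] = [v_2,v_4] − [v_1,v_4] + [v_1,v_2],
  ∂[v_2,v_3,v_4] = [v_3,v_4] − [v_2,v_4] + [v_2,v_3].
This gives a 21×14 integer matrix of rank 13; reducing to Smith normal form yields diagonal entries (1,1,1,1,1,1,1,1,1,1,1,1,1).

From H_k ≅ ker(∂_k) / im(∂_{k+1}) we obtain:

  H_0: rank C_0 − rank ∂_1 = 7 − 6 = 1, and the invariant factors of ∂_1 are all 1, so H_0 = Z.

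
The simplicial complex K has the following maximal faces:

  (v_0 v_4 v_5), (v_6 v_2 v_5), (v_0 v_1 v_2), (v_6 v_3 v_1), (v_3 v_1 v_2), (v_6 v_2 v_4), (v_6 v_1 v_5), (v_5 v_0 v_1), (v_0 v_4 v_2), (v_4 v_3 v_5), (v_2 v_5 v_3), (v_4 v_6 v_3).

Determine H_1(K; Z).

Take the total order v_0 < v_1 < v_2 < v_3 < v_4 < v_5 < v_6 on the vertex set. Then K (dimension 2) consists of the simplices:

  0-simplices (7): [v_0], [v_1], [v_2], [v_3], [v_4], [v_5], [v_6]
  1-simplices (18): (18 of them)
  2-simplices (12): (12 of them)

so the chain groups are C_0 ≅ Z^7, C_1 ≅ Z^18, C_2 ≅ Z^12.

∂_1: C_1 → C_0 maps an edge to its endpoints' difference, ∂[p,q] = q − p. For instance
  ∂[v_0,v_4] = [v_4] − [v_0].
This gives a 7×18 integer matrix of rank 6; reducing to Smith normal form yields diagonal entries (1,1,1,1,1,1).

The boundary map ∂_2: C_2 → C_1 acts by ∂[p,q,r] = [q,r] − [p,r] + [p,q]. For instance
  ∂[v_0,v_1,v_5] = [v_1,v_5] − [v_0,v_5] + [v_0,v_1],
  ∂[v_1,v_5,v_6] = [v_5,v_6] − [v_1,v_6] + [v_1,v_5].
The 18×12 boundary matrix has rank 12 and Smith normal form diag(1,1,1,1,1,1,1,1,1,1,1,2).

Computing H_k = (kernel of ∂_k) / (image of ∂_{k+1}):

  H_1: rank ker ∂_1 − rank ∂_2 = (18 − 6) − 12 = 0, and ∂_2 has invariant factor 2 > 1, so H_1 ≅ Z_2.

(K is a triangulation of the real projective plane RP^2.)

H_1 = Z_2.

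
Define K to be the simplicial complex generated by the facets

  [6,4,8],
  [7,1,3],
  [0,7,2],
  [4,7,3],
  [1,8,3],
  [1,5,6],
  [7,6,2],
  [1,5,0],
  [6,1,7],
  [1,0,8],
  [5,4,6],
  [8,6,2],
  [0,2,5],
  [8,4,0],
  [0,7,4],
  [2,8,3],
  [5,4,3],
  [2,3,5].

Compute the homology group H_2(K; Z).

We work with the vertex ordering 0 < 1 < 2 < 3 < 4 < 5 < 6 < 7 < 8. The simplices of K, each written with vertices in increasing order, are:

  0-simplices (9): [0], [1], [2], [3], [4], [5], [6], [7], [8]
  1-simplices (27): (27 of them)
  2-simplices (18): [0,1,5], [0,1,8], [0,2,5], [0,2,7], [0,4,7], [0,4,8], [1,3,7], [1,3,8], [1,5,6], [1,6,7], [2,3,5], [2,3,8], [2,6,7], [2,6,8], [3,4,5], [3,4,7], [4,5,6], [4,6,8]

so the chain groups are C_0 ≅ Z^9, C_1 ≅ Z^27, C_2 ≅ Z^18.

∂_1: C_1 → C_0 is given by ∂[p,q] = [q] − [p].
As a 9×27 matrix over Z this has rank 8, with invariant factors (1,1,1,1,1,1,1,1).

Boundary ∂_2: C_2 → C_1 acts by ∂[p,q,r] = [q,r] − [p,r] + [p,q]. For instance
  ∂[2,3,5] = [3,5] − [2,5] + [2,3],
  ∂[0,4,7] = [4,7] − [0,7] + [0,4].
The resulting 27×18 matrix has rank 17, and its Smith normal form has invariant factors (1,1,1,1,1,1,1,1,1,1,1,1,1,1,1,1,1).

Now H_k = ker ∂_k / im ∂_{k+1}, so:

  H_2: rank ker ∂_2 − rank ∂_3 = (18 − 17) − 0 = 1, and there is no ∂_3, so H_2 ≅ Z.

H_2 ≅ Z.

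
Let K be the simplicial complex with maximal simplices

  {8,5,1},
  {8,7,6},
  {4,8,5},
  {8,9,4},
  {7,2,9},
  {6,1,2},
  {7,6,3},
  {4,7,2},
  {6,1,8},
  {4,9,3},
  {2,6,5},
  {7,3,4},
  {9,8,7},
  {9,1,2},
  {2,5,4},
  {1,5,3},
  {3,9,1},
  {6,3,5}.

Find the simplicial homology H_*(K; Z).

H_0 ≅ Z,  H_1 ≅ Z ⊕ Z/2,  H_2 = 0.

Order the vertices as 1 < 2 < 3 < 4 < 5 < 6 < 7 < 8 < 9. Listing each simplex with vertices in this order, K has dimension 2 with simplices:

  0-simplices (9): [1], [2], [3], [4], [5], [6], [7], [8], [9]
  1-simplices (27): (27 of them)
  2-simplices (18): [1,2,6], [1,2,9], [1,3,5], [1,3,9], [1,5,8], [1,6,8], [2,4,5], [2,4,7], [2,5,6], [2,7,9], [3,4,7], [3,4,9], [3,5,6], [3,6,7], [4,5,8], [4,8,9], [6,7,8], [7,8,9]

so the chain groups are C_0 ≅ Z^9, C_1 ≅ Z^27, C_2 ≅ Z^18.

Boundary ∂_1: C_1 → C_0 sends each edge [p,q] (with p < q) to q − p. For instance
  ∂[6,7] = [7] − [6].
This gives a 9×27 integer matrix of rank 8; reducing to Smith normal form yields diagonal entries (1,1,1,1,1,1,1,1).

The boundary map ∂_2: C_2 → C_1 sends each 2-simplex [p,q,r] to [q,r] − [p,r] + [p,q]. For instance
  ∂[6,7,8] = [7,8] − [6,8] + [6,7],
  ∂[2,5,6] = [5,6] − [2,6] + [2,5].
The resulting 27×18 matrix has rank 18, and its Smith normal form has invariant factors (1,1,1,1,1,1,1,1,1,1,1,1,1,1,1,1,1,2).

Computing H_k = (kernel of ∂_k) / (image of ∂_{k+1}):

  H_0: rank C_0 − rank ∂_1 = 9 − 8 = 1, and the invariant factors of ∂_1 are all 1, so H_0 ≅ Z.
  H_1: rank ker ∂_1 − rank ∂_2 = (27 − 8) − 18 = 1, and ∂_2 has invariant factor 2 > 1, so H_1 ≅ Z ⊕ Z/2.
  H_2: rank ker ∂_2 − rank ∂_3 = (18 − 18) − 0 = 0, and there is no ∂_3, so H_2 ≅ 0.

As a check, the Euler characteristic is 9 − 27 + 18 = 0, which agrees with 1 − 1 + 0 = 0.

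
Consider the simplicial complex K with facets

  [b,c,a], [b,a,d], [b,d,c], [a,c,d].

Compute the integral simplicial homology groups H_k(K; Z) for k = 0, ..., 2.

H_0 = Z,  H_1 = 0,  H_2 = Z.

Take the total order a < b < c < d on the vertex set. Then K (dimension 2) consists of the simplices:

  0-simplices (4): a, b, c, d
  1-simplices (6): ab, ac, ad, bc, bd, cd
  2-simplices (4): abc, abd, acd, bcd

giving chain groups C_0 ≅ Z^4, C_1 ≅ Z^6, C_2 ≅ Z^4.

∂_1: C_1 → C_0 is given by ∂[p,q] = [q] − [p]. For instance
  ∂ab = b − a.
This gives a 4×6 integer matrix of rank 3; reducing to Smith normal form yields diagonal entries (1,1,1).

The boundary map ∂_2: C_2 → C_1 sends each 2-simplex [p,q,r] to [q,r] − [p,r] + [p,q]. For instance
  ∂abc = bc − ac + ab,
  ∂abd = bd − ad + ab.
This gives a 6×4 integer matrix of rank 3; reducing to Smith normal form yields diagonal entries (1,1,1).

Now H_k = ker ∂_k / im ∂_{k+1}, so:

  H_0: rank C_0 − rank ∂_1 = 4 − 3 = 1, and the invariant factors of ∂_1 are all 1, so H_0 = Z.
  H_1: rank ker ∂_1 − rank ∂_2 = (6 − 3) − 3 = 0, and the invariant factors of ∂_2 are all 1, so H_1 = 0.
  H_2: rank ker ∂_2 − rank ∂_3 = (4 − 3) − 0 = 1, and there is no ∂_3, so H_2 = Z.

(K is a triangulation of the 2-sphere S^2.)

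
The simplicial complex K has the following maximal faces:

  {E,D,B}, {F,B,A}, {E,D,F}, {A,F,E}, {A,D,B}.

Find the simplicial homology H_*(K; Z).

Fix the vertex order A < B < D < E < F and write every simplex with vertices in increasing order. Then dim K = 2 and the simplices of K are:

  0-simplices (5): A, B, D, E, F
  1-simplices (10): AB, AD, AE, AF, BD, BE, BF, DE, DF, EF
  2-simplices (5): ABD, ABF, AEF, BDE, DEF

giving chain groups C_0 ≅ Z^5, C_1 ≅ Z^10, C_2 ≅ Z^5.

The boundary map ∂_1: C_1 → C_0 is given by ∂[p,q] = [q] − [p]. For instance
  ∂BD = D − B.
This gives a 5×10 integer matrix of rank 4; reducing to Smith normal form yields diagonal entries (1,1,1,1).

The boundary map ∂_2: C_2 → C_1 sends each 2-simplex [p,q,r] to [q,r] − [p,r] + [p,q]. For instance
  ∂ABF = BF − AF + AB,
  ∂DEF = EF − DF + DE.
The resulting 10×5 matrix has rank 5, and its Smith normal form has invariant factors (1,1,1,1,1).

Now H_k = ker ∂_k / im ∂_{k+1}, so:

  H_0: rank C_0 − rank ∂_1 = 5 − 4 = 1, and the invariant factors of ∂_1 are all 1, so H_0 = Z.
  H_1: rank ker ∂_1 − rank ∂_2 = (10 − 4) − 5 = 1, and the invariant factors of ∂_2 are all 1, so H_1 = Z.
  H_2: rank ker ∂_2 − rank ∂_3 = (5 − 5) − 0 = 0, and there is no ∂_3, so H_2 = 0.

As a check, the Euler characteristic is 5 − 10 + 5 = 0, which agrees with 1 − 1 + 0 = 0.

H_0 = Z,  H_1 = Z,  H_2 = 0.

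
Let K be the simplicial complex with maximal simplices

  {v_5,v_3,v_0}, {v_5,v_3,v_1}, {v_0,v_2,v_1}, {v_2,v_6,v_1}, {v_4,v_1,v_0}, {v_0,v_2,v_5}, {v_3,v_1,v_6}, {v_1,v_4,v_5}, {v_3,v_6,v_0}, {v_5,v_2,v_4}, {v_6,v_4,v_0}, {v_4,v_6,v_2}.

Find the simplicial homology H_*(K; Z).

K has 7 vertices, 18 edges, 12 triangles.
rank ∂_0 = 0, rank ∂_1 = 6 ⇒ b_0 = 7 − 0 − 6 = 1; all invariant factors of ∂_1 are 1 so no torsion. So H_0 = Z.
rank ∂_1 = 6, rank ∂_2 = 12 ⇒ b_1 = 18 − 6 − 12 = 0; ∂_2 has invariant factor(s) [2] giving torsion. So H_1 = Z/2.
rank ∂_2 = 12, rank ∂_3 = 0 ⇒ b_2 = 12 − 12 − 0 = 0. So H_2 = 0.

H_0 ≅ Z,  H_1 ≅ Z/2,  H_2 = 0.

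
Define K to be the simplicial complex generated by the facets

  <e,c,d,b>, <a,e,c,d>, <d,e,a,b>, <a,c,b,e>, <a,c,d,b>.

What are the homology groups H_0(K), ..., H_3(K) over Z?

H_0 ≅ Z,  H_1 = 0,  H_2 = 0,  H_3 ≅ Z.

We work with the vertex ordering a < b < c < d < e. The simplices of K, each written with vertices in increasing order, are:

  0-simplices (5): a, b, c, d, e
  1-simplices (10): ab, ac, ad, ae, bc, bd, be, cd, ce, de
  2-simplices (10): abc, abd, abe, acd, ace, ade, bcd, bce, bde, cde
  3-simplices (5): abcd, abce, abde, acde, bcde

so the chain groups are C_0 ≅ Z^5, C_1 ≅ Z^10, C_2 ≅ Z^10, C_3 ≅ Z^5.

∂_1: C_1 → C_0 maps an edge to its endpoints' difference, ∂[p,q] = q − p.
The resulting 5×10 matrix has rank 4, and its Smith normal form has invariant factors (1,1,1,1).

∂_2: C_2 → C_1 acts by ∂[p,q,r] = [q,r] − [p,r] + [p,q]. For instance
  ∂bce = ce − be + bc,
  ∂abe = be − ae + ab.
The 10×10 boundary matrix has rank 6 and Smith normal form diag(1,1,1,1,1,1).

The boundary map ∂_3: C_3 → C_2 sends each 3-simplex σ to the alternating sum Σ_i (−1)^i (σ with its i-th vertex removed). For instance
  ∂acde = cde − ade + ace − acd,
  ∂bcde = cde − bde + bce − bcd.
As a 10×5 matrix over Z this has rank 4, with invariant factors (1,1,1,1).

Reading off H_k = ker ∂_k / im ∂_{k+1}:

  H_0: rank C_0 − rank ∂_1 = 5 − 4 = 1, and the invariant factors of ∂_1 are all 1, so H_0 ≅ Z.
  H_1: rank ker ∂_1 − rank ∂_2 = (10 − 4) − 6 = 0, and the invariant factors of ∂_2 are all 1, so H_1 ≅ 0.
  H_2: rank ker ∂_2 − rank ∂_3 = (10 − 6) − 4 = 0, and the invariant factors of ∂_3 are all 1, so H_2 ≅ 0.
  H_3: rank ker ∂_3 − rank ∂_4 = (5 − 4) − 0 = 1, and there is no ∂_4, so H_3 ≅ Z.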